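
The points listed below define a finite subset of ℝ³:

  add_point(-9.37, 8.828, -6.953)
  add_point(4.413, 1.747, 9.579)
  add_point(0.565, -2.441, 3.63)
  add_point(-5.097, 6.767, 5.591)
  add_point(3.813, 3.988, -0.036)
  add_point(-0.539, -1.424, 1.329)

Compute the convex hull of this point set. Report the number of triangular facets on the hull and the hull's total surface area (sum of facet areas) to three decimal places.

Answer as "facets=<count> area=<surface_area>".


Hull vertices (6/6): indices [0, 1, 2, 3, 4, 5].

Facet areas (half cross-product norm):
  f1: (p3, p2, p0) → 73.0793
  f2: (p3, p2, p1) → 42.9136
  f3: (p4, p2, p1) → 32.0718
  f4: (p4, p3, p0) → 71.8419
  f5: (p4, p3, p1) → 49.5250
  f6: (p5, p2, p0) → 9.4924
  f7: (p5, p4, p0) → 54.3217
  f8: (p5, p4, p2) → 9.5307
Σ area = 342.776

Check V−E+F: 6 − 12 + 8 = 2.

facets=8 area=342.776


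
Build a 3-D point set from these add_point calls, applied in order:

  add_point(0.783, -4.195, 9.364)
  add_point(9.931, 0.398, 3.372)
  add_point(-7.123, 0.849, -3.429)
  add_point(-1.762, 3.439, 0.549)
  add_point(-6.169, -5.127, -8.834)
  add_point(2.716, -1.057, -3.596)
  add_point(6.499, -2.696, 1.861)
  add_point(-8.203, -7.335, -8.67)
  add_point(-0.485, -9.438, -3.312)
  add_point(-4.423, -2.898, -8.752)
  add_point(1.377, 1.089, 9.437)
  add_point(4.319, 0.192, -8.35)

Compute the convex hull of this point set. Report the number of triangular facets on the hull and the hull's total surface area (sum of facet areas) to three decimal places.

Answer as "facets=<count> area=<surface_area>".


facets=18 area=659.654

Points on the hull: [0, 1, 2, 3, 4, 6, 7, 8, 9, 10, 11] (11 of 12).

Area of each hull facet:
  f1: (p10, p3, p1) → 49.4344
  f2: (p11, p3, p1) → 64.0052
  f3: (p8, p11, p7) → 56.9765
  f4: (p8, p11, p1) → 75.7420
  f5: (p2, p11, p3) → 39.9103
  f6: (p2, p10, p3) → 26.0466
  f7: (p0, p10, p1) → 27.9371
  f8: (p0, p8, p7) → 57.3282
  f9: (p0, p2, p7) → 75.6304
  f10: (p0, p2, p10) → 40.8449
  f11: (p9, p2, p7) → 20.3218
  f12: (p9, p2, p11) → 32.3264
  f13: (p6, p8, p1) → 4.6916
  f14: (p6, p0, p1) → 22.2988
  f15: (p6, p0, p8) → 52.2264
  f16: (p4, p11, p7) → 6.3899
  f17: (p4, p9, p7) → 0.4911
  f18: (p4, p9, p11) → 7.0527
Σ area = 659.654

Euler characteristic 11−27+18 = 2 ✓


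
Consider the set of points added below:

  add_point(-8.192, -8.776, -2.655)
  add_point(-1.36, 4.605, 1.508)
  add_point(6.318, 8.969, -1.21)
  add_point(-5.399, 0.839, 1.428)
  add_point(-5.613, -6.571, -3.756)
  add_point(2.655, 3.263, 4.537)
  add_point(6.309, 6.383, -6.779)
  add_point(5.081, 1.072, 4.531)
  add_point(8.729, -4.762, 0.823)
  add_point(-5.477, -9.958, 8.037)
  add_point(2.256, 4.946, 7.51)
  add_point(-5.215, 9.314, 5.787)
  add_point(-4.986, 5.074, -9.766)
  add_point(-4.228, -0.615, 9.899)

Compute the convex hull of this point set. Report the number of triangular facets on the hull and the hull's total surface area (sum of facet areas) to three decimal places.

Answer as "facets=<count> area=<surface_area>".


Hull vertices (11/14): indices [0, 2, 4, 6, 7, 8, 9, 10, 11, 12, 13].

Per-facet area ½‖(b−a)×(c−a)‖:
  f1: (p12, p11, p0) → 125.4065
  f2: (p9, p8, p0) → 90.2367
  f3: (p9, p11, p0) → 105.1426
  f4: (p4, p8, p0) → 20.2154
  f5: (p4, p12, p0) → 16.1270
  f6: (p2, p12, p11) → 92.9736
  f7: (p10, p9, p8) → 103.3675
  f8: (p10, p2, p11) → 45.9906
  f9: (p6, p4, p8) → 100.9439
  f10: (p6, p4, p12) → 77.0875
  f11: (p6, p2, p8) → 41.5308
  f12: (p6, p2, p12) → 34.6624
  f13: (p13, p9, p11) → 30.4825
  f14: (p13, p10, p11) → 37.8302
  f15: (p13, p10, p9) → 32.2917
  f16: (p7, p2, p8) → 37.1013
  f17: (p7, p10, p8) → 1.9208
  f18: (p7, p10, p2) → 27.3224
Σ area = 1020.634

Check V−E+F: 11 − 27 + 18 = 2.

facets=18 area=1020.634


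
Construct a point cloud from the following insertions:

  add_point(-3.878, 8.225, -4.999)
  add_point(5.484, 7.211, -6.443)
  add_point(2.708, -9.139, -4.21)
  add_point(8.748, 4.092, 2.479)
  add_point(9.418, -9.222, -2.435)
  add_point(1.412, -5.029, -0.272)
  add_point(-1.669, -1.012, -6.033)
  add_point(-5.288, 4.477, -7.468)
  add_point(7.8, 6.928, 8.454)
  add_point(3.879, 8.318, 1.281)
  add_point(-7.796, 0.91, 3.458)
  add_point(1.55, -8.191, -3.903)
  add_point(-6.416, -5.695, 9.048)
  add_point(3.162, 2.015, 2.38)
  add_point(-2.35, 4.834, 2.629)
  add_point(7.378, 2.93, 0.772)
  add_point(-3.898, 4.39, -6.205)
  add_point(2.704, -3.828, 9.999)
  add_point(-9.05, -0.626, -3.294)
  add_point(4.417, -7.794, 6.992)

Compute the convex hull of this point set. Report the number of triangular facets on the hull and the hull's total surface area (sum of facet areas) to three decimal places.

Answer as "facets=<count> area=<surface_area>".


Points on the hull: [0, 1, 2, 3, 4, 7, 8, 9, 10, 12, 14, 17, 18, 19] (14 of 20).

Facet areas (half cross-product norm):
  f1: (p3, p1, p4) → 71.0328
  f2: (p19, p12, p17) → 24.4812
  f3: (p10, p12, p18) → 27.1200
  f4: (p8, p12, p17) → 45.7632
  f5: (p8, p10, p12) → 76.2859
  f6: (p8, p1, p9) → 22.9150
  f7: (p8, p3, p1) → 26.2302
  f8: (p8, p19, p17) → 27.9885
  f9: (p8, p3, p4) → 33.2442
  f10: (p8, p19, p4) → 81.2067
  f11: (p2, p1, p4) → 57.6943
  f12: (p2, p7, p1) → 86.0952
  f13: (p2, p7, p18) → 55.1541
  f14: (p2, p12, p18) → 93.7866
  f15: (p2, p19, p4) → 36.3939
  f16: (p2, p19, p12) → 63.9363
  f17: (p0, p1, p9) → 35.4062
  f18: (p0, p7, p1) → 22.2184
  f19: (p0, p8, p9) → 17.1362
  f20: (p0, p7, p18) → 16.3982
  f21: (p0, p10, p18) → 36.3136
  f22: (p14, p8, p10) → 27.4945
  f23: (p14, p0, p10) → 28.1363
  f24: (p14, p0, p8) → 42.9736
Σ area = 1055.405

Euler: V−E+F = 14−36+24 = 2.

facets=24 area=1055.405


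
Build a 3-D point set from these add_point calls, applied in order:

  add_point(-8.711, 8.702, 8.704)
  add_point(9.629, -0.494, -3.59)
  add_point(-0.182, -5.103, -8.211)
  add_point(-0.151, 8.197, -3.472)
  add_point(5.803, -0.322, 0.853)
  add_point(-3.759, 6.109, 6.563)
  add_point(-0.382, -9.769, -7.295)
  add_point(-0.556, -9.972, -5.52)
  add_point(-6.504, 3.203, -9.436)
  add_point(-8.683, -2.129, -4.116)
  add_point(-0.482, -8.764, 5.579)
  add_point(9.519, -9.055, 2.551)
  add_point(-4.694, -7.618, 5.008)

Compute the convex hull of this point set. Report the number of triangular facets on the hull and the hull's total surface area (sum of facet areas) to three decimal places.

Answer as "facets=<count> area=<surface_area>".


Extreme-point indices: [0, 1, 2, 3, 4, 5, 6, 7, 8, 9, 10, 11, 12] — 13 of 13 on the boundary.

Per-facet area ½‖(b−a)×(c−a)‖:
  f1: (p3, p8, p0) → 74.0615
  f2: (p3, p8, p1) → 65.0838
  f3: (p9, p8, p0) → 65.5865
  f4: (p2, p8, p1) → 60.1514
  f5: (p5, p11, p0) → 23.5238
  f6: (p5, p3, p0) → 27.7443
  f7: (p5, p3, p1) → 70.4961
  f8: (p12, p9, p0) → 90.9950
  f9: (p12, p9, p7) → 56.6147
  f10: (p6, p2, p8) → 15.8976
  f11: (p6, p9, p7) → 10.1490
  f12: (p6, p9, p8) → 45.8624
  f13: (p6, p2, p1) → 26.3396
  f14: (p6, p11, p1) → 68.6743
  f15: (p6, p11, p7) → 9.8264
  f16: (p4, p11, p1) → 27.9805
  f17: (p4, p5, p1) → 20.7023
  f18: (p4, p5, p11) → 46.5047
  f19: (p10, p11, p7) → 55.9413
  f20: (p10, p12, p7) → 24.4340
  f21: (p10, p11, p0) → 90.0322
  f22: (p10, p12, p0) → 33.9714
Σ area = 1010.573

Euler: V−E+F = 13−33+22 = 2.

facets=22 area=1010.573


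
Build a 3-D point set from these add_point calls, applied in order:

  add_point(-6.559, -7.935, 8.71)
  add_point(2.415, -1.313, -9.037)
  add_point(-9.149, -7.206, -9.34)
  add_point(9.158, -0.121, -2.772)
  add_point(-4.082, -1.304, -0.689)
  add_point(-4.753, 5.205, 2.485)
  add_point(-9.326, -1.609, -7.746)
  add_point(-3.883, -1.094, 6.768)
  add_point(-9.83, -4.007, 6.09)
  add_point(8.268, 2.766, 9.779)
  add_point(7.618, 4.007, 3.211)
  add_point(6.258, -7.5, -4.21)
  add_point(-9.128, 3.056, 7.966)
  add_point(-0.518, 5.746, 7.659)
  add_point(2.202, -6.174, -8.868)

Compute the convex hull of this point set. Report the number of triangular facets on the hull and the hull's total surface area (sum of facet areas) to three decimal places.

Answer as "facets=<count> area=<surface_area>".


facets=22 area=1073.051

13 of the 15 inputs are extreme points: [0, 1, 2, 3, 5, 6, 8, 9, 10, 11, 12, 13, 14].

Area of each hull facet:
  f1: (p12, p9, p13) → 26.8866
  f2: (p1, p14, p3) → 22.3813
  f3: (p1, p14, p2) → 27.5249
  f4: (p10, p9, p3) → 18.6383
  f5: (p10, p9, p13) → 29.7503
  f6: (p10, p1, p3) → 30.5382
  f7: (p11, p9, p3) → 48.6528
  f8: (p11, p14, p3) → 25.0786
  f9: (p11, p14, p2) → 27.3695
  f10: (p6, p1, p2) → 34.3740
  f11: (p6, p2, p8) → 40.6720
  f12: (p6, p12, p8) → 51.3968
  f13: (p0, p11, p9) → 140.0552
  f14: (p0, p12, p8) → 18.4167
  f15: (p0, p12, p9) → 95.8254
  f16: (p0, p2, p8) → 43.4483
  f17: (p0, p11, p2) → 132.5106
  f18: (p5, p12, p13) → 24.2166
  f19: (p5, p6, p12) → 46.8920
  f20: (p5, p6, p1) → 74.5119
  f21: (p5, p10, p13) → 31.2038
  f22: (p5, p10, p1) → 82.7076
Σ area = 1073.051

Euler characteristic 13−33+22 = 2 ✓


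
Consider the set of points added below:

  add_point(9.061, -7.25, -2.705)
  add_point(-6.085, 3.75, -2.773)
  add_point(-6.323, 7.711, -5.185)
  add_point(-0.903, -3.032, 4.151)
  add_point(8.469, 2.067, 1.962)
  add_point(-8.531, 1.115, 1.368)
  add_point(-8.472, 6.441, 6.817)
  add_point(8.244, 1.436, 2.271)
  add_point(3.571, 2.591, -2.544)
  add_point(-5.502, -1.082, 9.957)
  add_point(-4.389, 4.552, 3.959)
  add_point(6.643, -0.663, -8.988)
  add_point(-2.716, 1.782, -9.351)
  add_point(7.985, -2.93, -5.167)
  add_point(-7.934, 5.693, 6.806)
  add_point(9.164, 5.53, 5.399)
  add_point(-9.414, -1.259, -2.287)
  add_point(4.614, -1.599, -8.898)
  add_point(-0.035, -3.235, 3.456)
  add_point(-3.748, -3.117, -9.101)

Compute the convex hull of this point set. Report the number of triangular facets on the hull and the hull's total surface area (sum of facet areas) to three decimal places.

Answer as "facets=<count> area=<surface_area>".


facets=18 area=947.410

Extreme-point indices: [0, 2, 6, 9, 11, 12, 13, 15, 16, 17, 19] — 11 of 20 on the boundary.

Facet areas (half cross-product norm):
  f1: (p9, p0, p16) → 120.4115
  f2: (p9, p0, p15) → 124.1176
  f3: (p6, p9, p16) → 50.1609
  f4: (p6, p9, p15) → 71.8088
  f5: (p19, p0, p16) → 64.9251
  f6: (p11, p19, p12) → 24.2316
  f7: (p2, p6, p15) → 105.2113
  f8: (p2, p11, p15) → 120.5663
  f9: (p2, p11, p12) → 31.4418
  f10: (p2, p6, p16) → 54.7721
  f11: (p2, p19, p16) → 43.7162
  f12: (p2, p19, p12) → 16.2536
  f13: (p13, p0, p15) → 34.2489
  f14: (p13, p11, p15) → 29.4008
  f15: (p13, p11, p0) → 5.7292
  f16: (p17, p19, p0) → 37.4727
  f17: (p17, p11, p0) → 10.4919
  f18: (p17, p11, p19) → 2.4492
Σ area = 947.410

Euler characteristic 11−27+18 = 2 ✓


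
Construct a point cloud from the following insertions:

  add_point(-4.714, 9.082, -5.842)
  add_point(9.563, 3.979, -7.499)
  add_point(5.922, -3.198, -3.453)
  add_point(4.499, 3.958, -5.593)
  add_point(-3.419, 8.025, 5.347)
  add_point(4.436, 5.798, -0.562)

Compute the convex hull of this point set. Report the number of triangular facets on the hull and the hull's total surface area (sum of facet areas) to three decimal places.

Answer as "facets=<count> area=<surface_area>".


Points on the hull: [0, 1, 2, 4, 5] (5 of 6).

Facet areas (half cross-product norm):
  f1: (p2, p1, p0) → 67.7995
  f2: (p4, p2, p0) → 88.9507
  f3: (p5, p1, p0) → 48.0809
  f4: (p5, p4, p0) → 50.3209
  f5: (p5, p2, p1) → 35.9560
  f6: (p5, p4, p2) → 41.5730
Σ area = 332.681

Euler: V−E+F = 5−9+6 = 2.

facets=6 area=332.681


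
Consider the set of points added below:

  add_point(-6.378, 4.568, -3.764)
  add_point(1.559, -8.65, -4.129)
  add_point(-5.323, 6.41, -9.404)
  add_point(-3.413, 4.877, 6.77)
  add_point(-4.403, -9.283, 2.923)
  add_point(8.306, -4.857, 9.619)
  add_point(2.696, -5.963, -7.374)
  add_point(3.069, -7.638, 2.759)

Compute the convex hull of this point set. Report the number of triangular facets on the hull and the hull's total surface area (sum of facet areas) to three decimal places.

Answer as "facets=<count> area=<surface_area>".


Extreme-point indices: [0, 1, 2, 3, 4, 5, 6, 7] — 8 of 8 on the boundary.

Facet areas (half cross-product norm):
  f1: (p2, p4, p0) → 35.3342
  f2: (p6, p2, p5) → 129.3046
  f3: (p3, p4, p0) → 76.8667
  f4: (p3, p4, p5) → 98.3167
  f5: (p3, p2, p0) → 17.6662
  f6: (p3, p2, p5) → 119.7124
  f7: (p7, p4, p5) → 27.3952
  f8: (p1, p2, p4) → 80.3759
  f9: (p1, p6, p2) → 28.6130
  f10: (p1, p7, p4) → 26.6100
  f11: (p1, p6, p5) → 31.7196
  f12: (p1, p7, p5) → 14.2441
Σ area = 686.159

Euler characteristic 8−18+12 = 2 ✓

facets=12 area=686.159


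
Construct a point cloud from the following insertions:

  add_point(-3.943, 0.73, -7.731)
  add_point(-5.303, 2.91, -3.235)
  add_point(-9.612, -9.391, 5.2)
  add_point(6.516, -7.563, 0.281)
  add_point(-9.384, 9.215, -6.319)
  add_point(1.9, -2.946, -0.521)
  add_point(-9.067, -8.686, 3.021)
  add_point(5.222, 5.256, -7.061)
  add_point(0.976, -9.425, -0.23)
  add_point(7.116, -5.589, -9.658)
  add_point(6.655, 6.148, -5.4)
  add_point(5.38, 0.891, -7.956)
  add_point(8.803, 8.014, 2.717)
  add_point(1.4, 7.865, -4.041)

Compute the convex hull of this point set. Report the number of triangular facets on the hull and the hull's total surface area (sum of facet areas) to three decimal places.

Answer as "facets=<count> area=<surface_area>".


facets=18 area=972.791

11 of the 14 inputs are extreme points: [0, 2, 3, 4, 6, 7, 8, 9, 10, 12, 13].

Facet areas (half cross-product norm):
  f1: (p4, p12, p2) → 214.0401
  f2: (p3, p12, p2) → 132.4375
  f3: (p3, p9, p12) → 80.7618
  f4: (p0, p9, p4) → 30.0677
  f5: (p7, p9, p4) → 77.6388
  f6: (p8, p3, p2) → 20.9627
  f7: (p8, p3, p9) → 29.7613
  f8: (p6, p4, p2) → 17.2059
  f9: (p6, p0, p4) → 75.0398
  f10: (p6, p0, p9) → 97.3832
  f11: (p6, p8, p2) → 10.9054
  f12: (p6, p8, p9) → 44.2039
  f13: (p10, p7, p4) → 16.0159
  f14: (p10, p9, p12) → 46.0197
  f15: (p10, p7, p9) → 12.1495
  f16: (p13, p4, p12) → 28.9902
  f17: (p13, p10, p12) → 24.4390
  f18: (p13, p10, p4) → 14.7685
Σ area = 972.791

Euler: V−E+F = 11−27+18 = 2.


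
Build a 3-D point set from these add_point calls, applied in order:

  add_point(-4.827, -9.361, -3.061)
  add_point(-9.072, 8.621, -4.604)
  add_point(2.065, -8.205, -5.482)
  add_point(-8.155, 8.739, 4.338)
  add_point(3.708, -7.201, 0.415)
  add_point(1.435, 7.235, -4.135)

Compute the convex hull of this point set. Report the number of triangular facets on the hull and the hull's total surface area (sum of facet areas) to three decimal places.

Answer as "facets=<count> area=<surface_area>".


Points on the hull: [0, 1, 2, 3, 4, 5] (6 of 6).

Area of each hull facet:
  f1: (p3, p0, p1) → 82.9725
  f2: (p3, p0, p4) → 92.0916
  f3: (p2, p0, p1) → 68.5200
  f4: (p2, p0, p4) → 22.9219
  f5: (p5, p2, p1) → 81.1282
  f6: (p5, p2, p4) → 46.7888
  f7: (p5, p3, p1) → 47.1909
  f8: (p5, p3, p4) → 98.5760
Σ area = 540.190

Check V−E+F: 6 − 12 + 8 = 2.

facets=8 area=540.190


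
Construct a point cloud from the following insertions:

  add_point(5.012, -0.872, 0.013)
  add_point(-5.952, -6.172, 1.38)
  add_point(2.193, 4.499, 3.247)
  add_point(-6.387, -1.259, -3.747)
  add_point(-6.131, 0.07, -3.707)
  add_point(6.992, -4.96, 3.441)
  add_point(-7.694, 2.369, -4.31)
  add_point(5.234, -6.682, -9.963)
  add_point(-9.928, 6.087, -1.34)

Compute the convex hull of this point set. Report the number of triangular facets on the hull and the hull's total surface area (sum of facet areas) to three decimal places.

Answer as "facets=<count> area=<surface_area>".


Extreme-point indices: [0, 1, 2, 3, 5, 6, 7, 8] — 8 of 9 on the boundary.

Per-facet area ½‖(b−a)×(c−a)‖:
  f1: (p0, p7, p5) → 32.4708
  f2: (p1, p7, p5) → 85.7703
  f3: (p2, p0, p5) → 17.7450
  f4: (p2, p1, p8) → 76.0835
  f5: (p2, p1, p5) → 64.9860
  f6: (p2, p7, p8) → 114.6768
  f7: (p2, p0, p7) → 23.4098
  f8: (p3, p1, p7) → 50.6932
  f9: (p6, p7, p8) → 19.1948
  f10: (p6, p3, p7) → 22.9175
  f11: (p6, p1, p8) → 25.7053
  f12: (p6, p3, p1) → 8.8864
Σ area = 542.539

Euler: V−E+F = 8−18+12 = 2.

facets=12 area=542.539


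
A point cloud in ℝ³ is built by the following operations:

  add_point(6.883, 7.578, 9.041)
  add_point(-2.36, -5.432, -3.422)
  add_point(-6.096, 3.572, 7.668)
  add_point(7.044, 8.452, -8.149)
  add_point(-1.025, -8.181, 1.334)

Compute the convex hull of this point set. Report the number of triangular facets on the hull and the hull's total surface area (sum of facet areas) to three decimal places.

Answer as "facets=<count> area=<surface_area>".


Extreme-point indices: [0, 1, 2, 3, 4] — 5 of 5 on the boundary.

Per-facet area ½‖(b−a)×(c−a)‖:
  f1: (p0, p3, p2) → 117.1533
  f2: (p0, p4, p2) → 97.3605
  f3: (p0, p4, p3) → 154.8527
  f4: (p1, p3, p2) → 127.2550
  f5: (p1, p4, p2) → 40.1197
  f6: (p1, p4, p3) → 42.9763
Σ area = 579.718

Check V−E+F: 5 − 9 + 6 = 2.

facets=6 area=579.718


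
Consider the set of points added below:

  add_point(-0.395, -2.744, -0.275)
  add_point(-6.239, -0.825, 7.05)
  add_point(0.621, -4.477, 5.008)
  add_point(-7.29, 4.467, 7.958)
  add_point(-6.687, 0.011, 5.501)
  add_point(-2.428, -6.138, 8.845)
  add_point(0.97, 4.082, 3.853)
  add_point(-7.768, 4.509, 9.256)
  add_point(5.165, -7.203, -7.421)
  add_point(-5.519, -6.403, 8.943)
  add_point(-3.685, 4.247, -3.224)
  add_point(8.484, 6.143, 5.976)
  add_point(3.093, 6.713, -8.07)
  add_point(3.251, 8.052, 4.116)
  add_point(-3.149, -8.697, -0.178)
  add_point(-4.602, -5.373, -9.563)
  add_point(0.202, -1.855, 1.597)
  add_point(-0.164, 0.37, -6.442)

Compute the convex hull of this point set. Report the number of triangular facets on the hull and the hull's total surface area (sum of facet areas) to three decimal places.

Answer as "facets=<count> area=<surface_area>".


Extreme-point indices: [4, 5, 7, 8, 9, 10, 11, 12, 13, 14, 15] — 11 of 18 on the boundary.

Per-facet area ½‖(b−a)×(c−a)‖:
  f1: (p5, p11, p7) → 92.7648
  f2: (p4, p15, p7) → 24.2089
  f3: (p8, p15, p14) → 46.9862
  f4: (p8, p5, p11) → 138.1836
  f5: (p8, p5, p14) → 44.3602
  f6: (p8, p12, p11) → 105.0829
  f7: (p8, p12, p15) → 67.6017
  f8: (p13, p11, p7) → 30.9141
  f9: (p13, p12, p7) → 72.3817
  f10: (p13, p12, p11) → 34.4449
  f11: (p10, p15, p7) → 65.1398
  f12: (p10, p12, p7) → 36.6287
  f13: (p10, p12, p15) → 50.2111
  f14: (p9, p5, p14) → 14.5633
  f15: (p9, p15, p14) → 31.4989
  f16: (p9, p4, p15) → 58.9997
  f17: (p9, p5, p7) → 17.1762
  f18: (p9, p4, p7) → 20.2118
Σ area = 951.359

Euler characteristic 11−27+18 = 2 ✓

facets=18 area=951.359


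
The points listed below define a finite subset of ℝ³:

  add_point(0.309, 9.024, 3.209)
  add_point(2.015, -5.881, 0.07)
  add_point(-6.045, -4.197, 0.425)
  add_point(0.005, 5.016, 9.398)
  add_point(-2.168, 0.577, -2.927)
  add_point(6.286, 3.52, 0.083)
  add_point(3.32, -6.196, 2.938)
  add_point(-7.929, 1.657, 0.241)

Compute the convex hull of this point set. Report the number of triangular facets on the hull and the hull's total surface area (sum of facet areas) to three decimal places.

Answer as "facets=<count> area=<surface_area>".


facets=12 area=417.992

8 of the 8 inputs are extreme points: [0, 1, 2, 3, 4, 5, 6, 7].

Triangle areas on the boundary:
  f1: (p3, p6, p5) → 57.7968
  f2: (p0, p3, p7) → 41.6674
  f3: (p0, p3, p5) → 32.1199
  f4: (p4, p0, p7) → 35.0247
  f5: (p4, p0, p5) → 39.1751
  f6: (p2, p4, p7) → 18.7417
  f7: (p2, p3, p7) → 38.6479
  f8: (p2, p3, p6) → 63.4489
  f9: (p1, p6, p5) → 16.2952
  f10: (p1, p4, p5) → 36.8697
  f11: (p1, p2, p6) → 12.0470
  f12: (p1, p2, p4) → 26.1581
Σ area = 417.992

Euler: V−E+F = 8−18+12 = 2.


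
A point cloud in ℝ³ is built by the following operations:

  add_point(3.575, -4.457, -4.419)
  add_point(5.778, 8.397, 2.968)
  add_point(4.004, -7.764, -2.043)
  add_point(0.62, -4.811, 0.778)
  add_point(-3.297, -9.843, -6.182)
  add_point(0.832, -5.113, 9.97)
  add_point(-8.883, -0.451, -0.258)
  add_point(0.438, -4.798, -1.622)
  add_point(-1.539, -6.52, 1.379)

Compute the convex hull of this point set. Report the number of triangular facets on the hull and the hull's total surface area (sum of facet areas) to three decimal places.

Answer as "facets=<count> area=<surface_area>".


Hull vertices (6/9): indices [0, 1, 2, 4, 5, 6].

Per-facet area ½‖(b−a)×(c−a)‖:
  f1: (p5, p1, p6) → 110.6998
  f2: (p5, p4, p6) → 90.4163
  f3: (p2, p5, p1) → 96.4702
  f4: (p2, p5, p4) → 52.5293
  f5: (p0, p1, p6) → 99.1951
  f6: (p0, p4, p6) → 54.1898
  f7: (p0, p2, p1) → 28.2391
  f8: (p0, p2, p4) → 17.4375
Σ area = 549.177

Euler characteristic 6−12+8 = 2 ✓

facets=8 area=549.177


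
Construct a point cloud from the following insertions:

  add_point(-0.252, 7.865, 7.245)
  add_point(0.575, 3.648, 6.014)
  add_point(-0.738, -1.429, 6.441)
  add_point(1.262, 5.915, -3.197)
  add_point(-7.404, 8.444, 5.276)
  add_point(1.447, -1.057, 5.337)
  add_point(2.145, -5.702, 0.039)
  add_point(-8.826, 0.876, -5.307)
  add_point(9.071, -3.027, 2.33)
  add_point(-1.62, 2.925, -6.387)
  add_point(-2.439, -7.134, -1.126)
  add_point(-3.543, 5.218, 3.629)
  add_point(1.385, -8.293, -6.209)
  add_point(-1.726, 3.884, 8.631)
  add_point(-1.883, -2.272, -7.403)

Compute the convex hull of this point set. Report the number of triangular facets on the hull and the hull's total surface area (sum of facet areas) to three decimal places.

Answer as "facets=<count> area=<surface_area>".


facets=20 area=693.712

Points on the hull: [0, 2, 3, 4, 6, 7, 8, 9, 10, 12, 13, 14] (12 of 15).

Area of each hull facet:
  f1: (p10, p4, p7) → 72.3179
  f2: (p9, p4, p7) → 49.0118
  f3: (p9, p3, p4) → 32.0586
  f4: (p0, p13, p4) → 16.3838
  f5: (p0, p3, p4) → 39.6862
  f6: (p0, p13, p8) → 31.8620
  f7: (p0, p3, p8) → 68.8001
  f8: (p2, p13, p8) → 28.2569
  f9: (p2, p13, p4) → 20.4943
  f10: (p2, p10, p4) → 54.7099
  f11: (p12, p3, p8) → 77.0954
  f12: (p12, p9, p3) → 27.8758
  f13: (p12, p10, p7) → 35.2243
  f14: (p6, p12, p8) → 22.8818
  f15: (p6, p12, p10) → 15.1815
  f16: (p6, p2, p8) → 31.7845
  f17: (p6, p2, p10) → 20.3079
  f18: (p14, p9, p7) → 19.2318
  f19: (p14, p12, p7) → 19.3050
  f20: (p14, p12, p9) → 11.2431
Σ area = 693.712

Euler: V−E+F = 12−30+20 = 2.


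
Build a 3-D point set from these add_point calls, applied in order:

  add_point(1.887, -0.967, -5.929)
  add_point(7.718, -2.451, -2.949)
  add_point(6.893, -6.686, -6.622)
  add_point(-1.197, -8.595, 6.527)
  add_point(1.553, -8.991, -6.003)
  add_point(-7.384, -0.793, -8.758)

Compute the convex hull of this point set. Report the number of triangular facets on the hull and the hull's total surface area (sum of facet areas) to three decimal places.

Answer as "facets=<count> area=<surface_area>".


facets=8 area=357.817

Points on the hull: [0, 1, 2, 3, 4, 5] (6 of 6).

Triangle areas on the boundary:
  f1: (p3, p4, p5) → 79.7370
  f2: (p2, p4, p5) → 33.7485
  f3: (p2, p3, p1) → 40.7576
  f4: (p2, p3, p4) → 35.9580
  f5: (p0, p2, p5) → 29.1937
  f6: (p0, p2, p1) → 18.4240
  f7: (p0, p3, p5) → 72.2511
  f8: (p0, p3, p1) → 47.7472
Σ area = 357.817

Euler characteristic 6−12+8 = 2 ✓


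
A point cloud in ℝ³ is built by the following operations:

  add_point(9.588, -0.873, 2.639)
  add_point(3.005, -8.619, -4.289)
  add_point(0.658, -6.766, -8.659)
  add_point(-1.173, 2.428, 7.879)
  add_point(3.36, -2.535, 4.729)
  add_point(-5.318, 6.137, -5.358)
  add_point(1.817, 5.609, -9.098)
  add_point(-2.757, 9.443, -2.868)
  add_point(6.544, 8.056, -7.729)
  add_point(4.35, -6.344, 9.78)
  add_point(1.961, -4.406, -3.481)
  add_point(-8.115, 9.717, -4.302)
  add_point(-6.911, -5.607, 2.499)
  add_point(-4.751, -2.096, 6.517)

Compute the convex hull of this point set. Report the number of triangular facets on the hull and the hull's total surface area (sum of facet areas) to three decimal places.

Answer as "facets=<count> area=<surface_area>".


facets=18 area=951.558

Extreme-point indices: [0, 1, 2, 3, 6, 7, 8, 9, 11, 12, 13] — 11 of 14 on the boundary.

Area of each hull facet:
  f1: (p9, p1, p0) → 62.5476
  f2: (p8, p1, p0) → 85.4690
  f3: (p3, p9, p0) → 52.3692
  f4: (p3, p8, p0) → 86.9294
  f5: (p12, p9, p1) → 76.6922
  f6: (p2, p8, p1) → 42.0228
  f7: (p2, p12, p11) → 111.0612
  f8: (p2, p12, p1) → 32.7973
  f9: (p7, p8, p11) → 19.9116
  f10: (p7, p3, p11) → 33.5046
  f11: (p7, p3, p8) → 67.0205
  f12: (p13, p3, p9) → 30.0023
  f13: (p13, p12, p9) → 29.0547
  f14: (p13, p3, p11) → 46.6338
  f15: (p13, p12, p11) → 46.8831
  f16: (p6, p8, p11) → 28.5671
  f17: (p6, p2, p11) → 70.7827
  f18: (p6, p2, p8) → 29.3090
Σ area = 951.558

Euler: V−E+F = 11−27+18 = 2.


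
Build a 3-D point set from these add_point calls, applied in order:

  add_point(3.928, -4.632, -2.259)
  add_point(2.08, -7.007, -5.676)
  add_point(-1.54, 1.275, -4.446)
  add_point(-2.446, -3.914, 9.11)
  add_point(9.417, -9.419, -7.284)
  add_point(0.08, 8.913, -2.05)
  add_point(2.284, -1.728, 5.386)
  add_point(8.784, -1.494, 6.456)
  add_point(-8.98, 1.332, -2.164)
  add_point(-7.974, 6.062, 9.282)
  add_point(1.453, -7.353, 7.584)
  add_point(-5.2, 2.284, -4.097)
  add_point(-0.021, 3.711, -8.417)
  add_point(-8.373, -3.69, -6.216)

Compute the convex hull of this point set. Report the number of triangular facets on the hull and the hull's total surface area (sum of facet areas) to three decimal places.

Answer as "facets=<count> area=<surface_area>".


Extreme-point indices: [3, 4, 5, 7, 8, 9, 10, 12, 13] — 9 of 14 on the boundary.

Triangle areas on the boundary:
  f1: (p9, p5, p8) → 69.6548
  f2: (p7, p5, p4) → 126.2746
  f3: (p7, p9, p5) → 110.1289
  f4: (p12, p5, p8) → 44.0137
  f5: (p12, p5, p4) → 59.4740
  f6: (p10, p7, p4) → 73.8626
  f7: (p13, p12, p8) → 34.9909
  f8: (p13, p12, p4) → 91.5966
  f9: (p13, p10, p4) → 134.6265
  f10: (p13, p9, p8) → 20.3249
  f11: (p3, p13, p9) → 92.3182
  f12: (p3, p13, p10) → 44.5203
  f13: (p3, p7, p9) → 64.4452
  f14: (p3, p10, p7) → 25.0987
Σ area = 991.330

Check V−E+F: 9 − 21 + 14 = 2.

facets=14 area=991.330


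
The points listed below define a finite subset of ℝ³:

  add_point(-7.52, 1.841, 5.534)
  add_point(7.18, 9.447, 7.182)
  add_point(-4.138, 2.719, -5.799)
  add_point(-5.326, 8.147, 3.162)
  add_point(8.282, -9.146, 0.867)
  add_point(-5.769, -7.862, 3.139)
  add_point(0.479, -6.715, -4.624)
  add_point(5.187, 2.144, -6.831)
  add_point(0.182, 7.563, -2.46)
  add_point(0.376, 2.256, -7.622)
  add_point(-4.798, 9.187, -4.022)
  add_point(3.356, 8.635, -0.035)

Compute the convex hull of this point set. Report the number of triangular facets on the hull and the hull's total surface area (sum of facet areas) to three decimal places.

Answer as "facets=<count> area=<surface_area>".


facets=18 area=872.731

Points on the hull: [0, 1, 2, 3, 4, 5, 6, 7, 9, 10, 11] (11 of 12).

Per-facet area ½‖(b−a)×(c−a)‖:
  f1: (p5, p1, p0) → 80.2762
  f2: (p5, p1, p4) → 137.9446
  f3: (p7, p1, p4) → 110.4515
  f4: (p7, p10, p9) → 19.7908
  f5: (p3, p1, p0) → 44.9086
  f6: (p3, p10, p0) → 22.6191
  f7: (p3, p10, p1) → 46.8835
  f8: (p6, p5, p4) → 49.3545
  f9: (p6, p7, p4) → 50.5476
  f10: (p6, p7, p9) → 22.9844
  f11: (p11, p10, p1) → 22.5247
  f12: (p11, p7, p1) → 31.3723
  f13: (p11, p7, p10) → 43.3200
  f14: (p2, p6, p5) → 52.8191
  f15: (p2, p10, p0) → 39.0854
  f16: (p2, p5, p0) → 58.9004
  f17: (p2, p10, p9) → 15.8231
  f18: (p2, p6, p9) → 23.1249
Σ area = 872.731

Check V−E+F: 11 − 27 + 18 = 2.


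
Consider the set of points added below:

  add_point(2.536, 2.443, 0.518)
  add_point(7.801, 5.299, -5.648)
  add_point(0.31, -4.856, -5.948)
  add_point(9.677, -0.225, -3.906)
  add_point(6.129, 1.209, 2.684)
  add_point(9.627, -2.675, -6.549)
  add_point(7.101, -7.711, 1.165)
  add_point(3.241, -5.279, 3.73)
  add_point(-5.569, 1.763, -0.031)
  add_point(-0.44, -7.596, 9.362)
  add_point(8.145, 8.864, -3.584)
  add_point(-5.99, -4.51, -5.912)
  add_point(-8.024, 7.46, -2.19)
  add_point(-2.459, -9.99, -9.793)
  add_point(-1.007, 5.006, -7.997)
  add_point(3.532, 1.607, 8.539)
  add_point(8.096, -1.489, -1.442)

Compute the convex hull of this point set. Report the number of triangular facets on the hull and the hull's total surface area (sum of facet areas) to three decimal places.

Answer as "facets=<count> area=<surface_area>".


Extreme-point indices: [1, 3, 5, 6, 9, 10, 11, 12, 13, 14, 15] — 11 of 17 on the boundary.

Per-facet area ½‖(b−a)×(c−a)‖:
  f1: (p15, p9, p12) → 84.1637
  f2: (p14, p13, p12) → 69.1245
  f3: (p11, p13, p12) → 20.4637
  f4: (p11, p9, p12) → 104.9439
  f5: (p11, p9, p13) → 61.7076
  f6: (p6, p9, p13) → 81.4832
  f7: (p6, p15, p3) → 57.1622
  f8: (p6, p15, p9) → 53.1023
  f9: (p5, p14, p13) → 87.5515
  f10: (p5, p6, p3) → 16.7524
  f11: (p5, p6, p13) → 65.9139
  f12: (p10, p15, p3) → 62.7836
  f13: (p10, p5, p3) → 11.9793
  f14: (p10, p15, p12) → 109.8646
  f15: (p10, p14, p12) → 49.1478
  f16: (p1, p5, p14) → 37.0772
  f17: (p1, p10, p14) → 18.3154
  f18: (p1, p10, p5) → 8.3324
Σ area = 999.869

Euler: V−E+F = 11−27+18 = 2.

facets=18 area=999.869


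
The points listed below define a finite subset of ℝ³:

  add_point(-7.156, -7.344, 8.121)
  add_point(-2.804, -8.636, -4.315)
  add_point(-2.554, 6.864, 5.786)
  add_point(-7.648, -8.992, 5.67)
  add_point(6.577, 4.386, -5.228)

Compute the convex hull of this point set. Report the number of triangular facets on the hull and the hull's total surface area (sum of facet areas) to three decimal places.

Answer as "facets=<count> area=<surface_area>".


facets=6 area=450.064

5 of the 5 inputs are extreme points: [0, 1, 2, 3, 4].

Triangle areas on the boundary:
  f1: (p0, p2, p3) → 20.3121
  f2: (p0, p2, p4) → 108.5294
  f3: (p1, p2, p3) → 91.3065
  f4: (p1, p2, p4) → 112.3093
  f5: (p1, p0, p3) → 12.6783
  f6: (p1, p0, p4) → 104.9281
Σ area = 450.064

Check V−E+F: 5 − 9 + 6 = 2.


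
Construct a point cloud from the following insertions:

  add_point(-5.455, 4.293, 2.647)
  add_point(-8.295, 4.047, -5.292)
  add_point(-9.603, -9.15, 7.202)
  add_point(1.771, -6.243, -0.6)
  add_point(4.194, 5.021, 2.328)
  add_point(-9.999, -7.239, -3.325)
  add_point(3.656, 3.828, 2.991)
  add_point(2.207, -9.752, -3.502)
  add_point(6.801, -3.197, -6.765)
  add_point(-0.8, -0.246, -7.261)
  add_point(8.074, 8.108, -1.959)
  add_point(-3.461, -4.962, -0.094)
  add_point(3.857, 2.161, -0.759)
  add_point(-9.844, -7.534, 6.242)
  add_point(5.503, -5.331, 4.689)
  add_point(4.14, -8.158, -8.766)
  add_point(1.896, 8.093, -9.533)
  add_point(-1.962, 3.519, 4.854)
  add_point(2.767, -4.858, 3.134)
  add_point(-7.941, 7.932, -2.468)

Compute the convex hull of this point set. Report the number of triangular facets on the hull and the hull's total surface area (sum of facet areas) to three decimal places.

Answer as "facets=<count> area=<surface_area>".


Extreme-point indices: [0, 1, 2, 4, 5, 6, 7, 8, 10, 13, 14, 15, 16, 17, 19] — 15 of 20 on the boundary.

Per-facet area ½‖(b−a)×(c−a)‖:
  f1: (p2, p7, p5) → 66.6049
  f2: (p14, p2, p7) → 74.4354
  f3: (p15, p14, p7) → 24.6563
  f4: (p15, p7, p5) → 34.8505
  f5: (p19, p16, p10) → 59.0817
  f6: (p8, p16, p10) → 56.1169
  f7: (p8, p15, p16) → 32.7192
  f8: (p8, p14, p10) → 70.8954
  f9: (p8, p15, p14) → 34.7384
  f10: (p17, p19, p10) → 67.4594
  f11: (p17, p14, p2) → 82.3036
  f12: (p13, p2, p5) → 7.6653
  f13: (p13, p19, p5) → 73.3664
  f14: (p1, p19, p5) → 19.9909
  f15: (p1, p19, p16) → 28.0696
  f16: (p1, p15, p5) → 87.0424
  f17: (p1, p15, p16) → 93.7417
  f18: (p4, p14, p10) → 29.7832
  f19: (p4, p17, p10) → 10.6145
  f20: (p0, p17, p19) → 8.4588
  f21: (p0, p13, p19) → 36.3726
  f22: (p0, p17, p2) → 30.9372
  f23: (p0, p13, p2) → 6.2331
  f24: (p6, p17, p14) → 28.0567
  f25: (p6, p4, p14) → 4.2367
  f26: (p6, p4, p17) → 3.6811
Σ area = 1072.112

Euler characteristic 15−39+26 = 2 ✓

facets=26 area=1072.112


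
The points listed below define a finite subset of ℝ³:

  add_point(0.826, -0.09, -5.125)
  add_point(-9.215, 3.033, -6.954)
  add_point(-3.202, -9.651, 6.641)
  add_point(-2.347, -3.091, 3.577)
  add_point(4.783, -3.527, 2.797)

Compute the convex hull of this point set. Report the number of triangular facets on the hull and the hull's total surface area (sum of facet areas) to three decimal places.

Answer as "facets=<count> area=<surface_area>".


facets=6 area=282.612

Extreme-point indices: [0, 1, 2, 3, 4] — 5 of 5 on the boundary.

Facet areas (half cross-product norm):
  f1: (p0, p4, p1) → 38.9220
  f2: (p0, p2, p1) → 83.5366
  f3: (p0, p2, p4) → 50.1847
  f4: (p3, p4, p1) → 45.3125
  f5: (p3, p2, p1) → 38.6135
  f6: (p3, p2, p4) → 26.0428
Σ area = 282.612

Check V−E+F: 5 − 9 + 6 = 2.


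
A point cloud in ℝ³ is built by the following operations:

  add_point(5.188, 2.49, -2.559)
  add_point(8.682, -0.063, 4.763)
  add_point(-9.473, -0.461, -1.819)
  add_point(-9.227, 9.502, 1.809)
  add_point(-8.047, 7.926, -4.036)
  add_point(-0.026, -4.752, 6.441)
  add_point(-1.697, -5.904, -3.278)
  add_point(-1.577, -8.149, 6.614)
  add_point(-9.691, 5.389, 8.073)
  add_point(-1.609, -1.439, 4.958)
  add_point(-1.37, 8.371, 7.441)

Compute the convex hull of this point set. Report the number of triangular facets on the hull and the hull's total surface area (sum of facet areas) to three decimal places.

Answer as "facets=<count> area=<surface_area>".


Points on the hull: [0, 1, 2, 3, 4, 6, 7, 8, 10] (9 of 11).

Facet areas (half cross-product norm):
  f1: (p2, p7, p8) → 77.6109
  f2: (p10, p7, p8) → 68.8159
  f3: (p10, p7, p1) → 86.0608
  f4: (p6, p7, p1) → 64.5565
  f5: (p6, p2, p7) → 48.7044
  f6: (p6, p2, p4) → 39.1995
  f7: (p3, p10, p8) → 31.7150
  f8: (p3, p10, p4) → 27.9531
  f9: (p3, p2, p8) → 38.7408
  f10: (p3, p2, p4) → 27.1022
  f11: (p0, p6, p1) → 46.1005
  f12: (p0, p6, p4) → 74.7077
  f13: (p0, p10, p1) → 53.8543
  f14: (p0, p10, p4) → 80.5120
Σ area = 765.633

Euler characteristic 9−21+14 = 2 ✓

facets=14 area=765.633


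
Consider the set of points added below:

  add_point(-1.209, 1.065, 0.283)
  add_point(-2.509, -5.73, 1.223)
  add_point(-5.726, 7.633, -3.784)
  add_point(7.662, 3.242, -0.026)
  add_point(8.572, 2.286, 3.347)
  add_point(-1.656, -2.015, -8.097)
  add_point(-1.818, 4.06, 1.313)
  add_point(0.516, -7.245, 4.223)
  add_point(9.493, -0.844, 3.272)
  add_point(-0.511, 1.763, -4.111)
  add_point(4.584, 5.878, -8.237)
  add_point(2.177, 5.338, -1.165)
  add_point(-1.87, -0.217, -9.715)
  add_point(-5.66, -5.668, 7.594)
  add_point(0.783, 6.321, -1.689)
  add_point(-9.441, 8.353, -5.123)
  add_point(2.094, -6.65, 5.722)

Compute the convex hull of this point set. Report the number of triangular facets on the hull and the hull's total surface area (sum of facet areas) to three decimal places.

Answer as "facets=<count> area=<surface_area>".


Points on the hull: [1, 2, 3, 4, 5, 6, 7, 8, 10, 12, 13, 14, 15, 16] (14 of 17).

Facet areas (half cross-product norm):
  f1: (p10, p12, p15) → 55.2153
  f2: (p5, p13, p15) → 108.5894
  f3: (p5, p12, p15) → 14.1708
  f4: (p5, p10, p8) → 70.4448
  f5: (p5, p10, p12) → 10.3187
  f6: (p6, p13, p15) → 60.7450
  f7: (p6, p4, p13) → 65.2969
  f8: (p14, p6, p4) → 23.0291
  f9: (p3, p10, p8) → 13.2454
  f10: (p3, p4, p8) → 5.6332
  f11: (p3, p14, p10) → 28.0624
  f12: (p3, p14, p4) → 11.8538
  f13: (p7, p5, p8) → 73.9173
  f14: (p2, p10, p15) → 15.4328
  f15: (p2, p14, p10) → 25.7574
  f16: (p2, p6, p15) → 8.6373
  f17: (p2, p14, p6) → 15.4416
  f18: (p16, p7, p8) → 9.3490
  f19: (p16, p7, p13) → 7.9153
  f20: (p16, p4, p8) → 14.8423
  f21: (p16, p4, p13) → 39.1342
  f22: (p1, p5, p13) → 18.0203
  f23: (p1, p7, p13) → 15.3538
  f24: (p1, p7, p5) → 16.6699
Σ area = 727.076

Check V−E+F: 14 − 36 + 24 = 2.

facets=24 area=727.076


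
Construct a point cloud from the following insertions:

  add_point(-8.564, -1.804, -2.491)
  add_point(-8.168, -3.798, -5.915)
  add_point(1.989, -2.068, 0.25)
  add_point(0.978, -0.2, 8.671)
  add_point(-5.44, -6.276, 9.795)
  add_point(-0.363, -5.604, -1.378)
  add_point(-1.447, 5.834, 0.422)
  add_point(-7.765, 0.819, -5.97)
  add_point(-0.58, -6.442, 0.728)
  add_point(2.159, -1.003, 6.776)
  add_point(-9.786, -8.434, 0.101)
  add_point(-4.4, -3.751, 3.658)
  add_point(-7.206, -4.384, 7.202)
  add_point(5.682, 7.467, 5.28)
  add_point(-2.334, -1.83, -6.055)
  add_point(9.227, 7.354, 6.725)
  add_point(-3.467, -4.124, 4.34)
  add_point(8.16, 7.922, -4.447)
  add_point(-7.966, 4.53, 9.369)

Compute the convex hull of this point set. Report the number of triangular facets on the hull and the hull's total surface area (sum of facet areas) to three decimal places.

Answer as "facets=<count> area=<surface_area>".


Hull vertices (16/19): indices [0, 1, 3, 4, 5, 6, 7, 8, 9, 10, 12, 13, 14, 15, 17, 18].

Area of each hull facet:
  f1: (p8, p17, p15) → 94.6996
  f2: (p13, p17, p15) → 19.0563
  f3: (p13, p18, p15) → 18.2208
  f4: (p13, p18, p17) → 62.7505
  f5: (p4, p8, p10) → 44.5351
  f6: (p0, p18, p10) → 48.2339
  f7: (p5, p1, p14) → 19.4006
  f8: (p5, p14, p17) → 45.3844
  f9: (p5, p8, p17) → 15.7158
  f10: (p5, p8, p10) → 10.6829
  f11: (p5, p1, p10) → 33.8405
  f12: (p12, p18, p10) → 30.7137
  f13: (p12, p4, p10) → 13.7113
  f14: (p12, p4, p18) → 15.6431
  f15: (p9, p8, p15) → 34.1464
  f16: (p9, p4, p8) → 38.7222
  f17: (p7, p14, p17) → 40.7028
  f18: (p7, p1, p14) → 13.0747
  f19: (p7, p0, p18) → 27.2494
  f20: (p7, p1, p10) → 14.0911
  f21: (p7, p0, p10) → 8.2726
  f22: (p3, p9, p15) → 12.9570
  f23: (p3, p9, p4) → 10.2905
  f24: (p3, p18, p15) → 54.0941
  f25: (p3, p4, p18) → 42.7102
  f26: (p6, p18, p17) → 27.8042
  f27: (p6, p7, p17) → 52.7864
  f28: (p6, p7, p18) → 57.1648
Σ area = 906.655

Euler: V−E+F = 16−42+28 = 2.

facets=28 area=906.655


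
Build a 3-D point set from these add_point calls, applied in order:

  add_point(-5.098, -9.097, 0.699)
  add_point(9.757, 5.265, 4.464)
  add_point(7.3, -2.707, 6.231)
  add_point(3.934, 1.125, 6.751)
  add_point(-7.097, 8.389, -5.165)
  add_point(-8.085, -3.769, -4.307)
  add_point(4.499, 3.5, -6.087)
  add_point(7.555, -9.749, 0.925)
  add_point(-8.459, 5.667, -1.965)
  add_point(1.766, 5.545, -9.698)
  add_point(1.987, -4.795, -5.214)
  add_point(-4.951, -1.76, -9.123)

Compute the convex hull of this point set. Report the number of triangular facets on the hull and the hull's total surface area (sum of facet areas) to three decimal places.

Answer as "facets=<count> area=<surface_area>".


Points on the hull: [0, 1, 2, 3, 4, 5, 6, 7, 8, 9, 10, 11] (12 of 12).

Area of each hull facet:
  f1: (p3, p1, p8) → 56.9262
  f2: (p4, p1, p8) → 42.6363
  f3: (p4, p9, p1) → 84.1072
  f4: (p4, p11, p9) → 47.1184
  f5: (p6, p7, p1) → 84.8669
  f6: (p6, p9, p1) → 16.7395
  f7: (p6, p9, p7) → 22.8369
  f8: (p5, p4, p8) → 19.5814
  f9: (p5, p4, p11) → 33.6837
  f10: (p10, p9, p7) → 36.9118
  f11: (p10, p11, p7) → 13.5976
  f12: (p10, p11, p9) → 40.8788
  f13: (p2, p7, p1) → 29.7028
  f14: (p2, p3, p1) → 19.0720
  f15: (p0, p2, p3) → 37.7869
  f16: (p0, p3, p8) → 102.1400
  f17: (p0, p5, p8) → 32.9035
  f18: (p0, p2, p7) → 55.7903
  f19: (p0, p11, p7) → 77.6400
  f20: (p0, p5, p11) → 20.3908
Σ area = 875.311

Check V−E+F: 12 − 30 + 20 = 2.

facets=20 area=875.311


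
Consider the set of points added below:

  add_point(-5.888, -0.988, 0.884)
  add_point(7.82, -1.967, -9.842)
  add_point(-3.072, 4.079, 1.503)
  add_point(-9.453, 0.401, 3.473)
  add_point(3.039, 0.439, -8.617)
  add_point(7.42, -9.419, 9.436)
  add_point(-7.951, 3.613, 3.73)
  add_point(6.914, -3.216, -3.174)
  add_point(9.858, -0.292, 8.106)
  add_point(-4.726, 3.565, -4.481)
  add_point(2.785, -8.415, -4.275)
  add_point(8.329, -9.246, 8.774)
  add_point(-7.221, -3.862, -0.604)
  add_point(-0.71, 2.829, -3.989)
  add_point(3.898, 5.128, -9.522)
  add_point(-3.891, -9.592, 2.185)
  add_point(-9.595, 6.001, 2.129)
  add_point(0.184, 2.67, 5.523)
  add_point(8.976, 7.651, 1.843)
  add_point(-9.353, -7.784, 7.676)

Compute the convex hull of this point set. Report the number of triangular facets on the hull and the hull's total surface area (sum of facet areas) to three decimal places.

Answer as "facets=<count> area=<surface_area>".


Hull vertices (16/20): indices [1, 3, 4, 5, 6, 8, 9, 10, 11, 12, 14, 15, 16, 17, 18, 19].

Triangle areas on the boundary:
  f1: (p18, p1, p8) → 77.0490
  f2: (p12, p19, p15) → 27.8167
  f3: (p14, p18, p16) → 108.4215
  f4: (p14, p18, p1) → 51.5162
  f5: (p6, p19, p16) → 12.6672
  f6: (p5, p19, p8) → 79.9569
  f7: (p5, p19, p15) → 52.3242
  f8: (p10, p12, p15) → 33.6414
  f9: (p10, p5, p15) → 61.2323
  f10: (p3, p19, p16) → 6.2796
  f11: (p3, p12, p16) → 15.5723
  f12: (p3, p12, p19) → 27.5890
  f13: (p9, p12, p16) → 36.1125
  f14: (p9, p14, p16) → 24.4128
  f15: (p17, p19, p8) → 69.3389
  f16: (p17, p6, p19) → 50.7947
  f17: (p17, p6, p16) → 10.3534
  f18: (p17, p18, p16) → 51.0834
  f19: (p17, p18, p8) → 47.2063
  f20: (p11, p10, p1) → 65.6541
  f21: (p11, p10, p5) → 7.8595
  f22: (p11, p1, p8) → 82.5578
  f23: (p11, p5, p8) → 4.8978
  f24: (p4, p14, p1) → 12.9709
  f25: (p4, p9, p14) → 22.5520
  f26: (p4, p9, p12) → 40.3511
  f27: (p4, p10, p1) → 26.0554
  f28: (p4, p10, p12) → 56.1132
Σ area = 1162.380

Check V−E+F: 16 − 42 + 28 = 2.

facets=28 area=1162.380
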